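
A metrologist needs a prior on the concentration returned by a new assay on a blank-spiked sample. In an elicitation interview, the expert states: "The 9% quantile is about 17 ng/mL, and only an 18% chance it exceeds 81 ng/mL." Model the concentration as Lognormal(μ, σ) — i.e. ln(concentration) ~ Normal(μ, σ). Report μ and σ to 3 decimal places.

If T ~ Lognormal(μ,σ) then ln T ~ Normal(μ,σ), so the p-quantile of ln T is μ + z_p·σ.
ln(17) = 2.833 and ln(81) = 4.394; z_{0.09} = -1.341, z_{0.82} = 0.9154.
σ = (4.394 − 2.833)/(0.9154 − (-1.341)) = 0.692.
μ = 2.833 − (-1.341)·0.692 = 3.761.

μ ≈ 3.761, σ ≈ 0.692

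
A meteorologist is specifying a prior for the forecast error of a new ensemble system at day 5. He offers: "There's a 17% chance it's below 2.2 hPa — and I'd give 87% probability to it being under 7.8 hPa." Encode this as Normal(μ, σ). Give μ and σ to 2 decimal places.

μ = 4.77, σ = 2.69

The p-quantile of Normal(μ,σ) is μ + z_p·σ, with z_{0.17} = -0.9542 and z_{0.87} = 1.126.
Eliminate σ: μ = (z₂·x₁ − z₁·x₂)/(z₂ − z₁) = (1.126·2.2 − (-0.9542)·7.8)/2.081 = 4.77.
Then σ = (x₂ − x₁)/(z₂ − z₁) = (7.8 − 2.2)/2.081 = 2.69.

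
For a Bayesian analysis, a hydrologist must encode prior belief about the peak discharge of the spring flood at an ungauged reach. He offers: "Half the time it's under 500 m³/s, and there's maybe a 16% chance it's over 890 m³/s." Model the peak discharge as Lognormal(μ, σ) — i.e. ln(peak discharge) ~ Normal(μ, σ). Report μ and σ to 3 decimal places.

μ ≈ 6.215, σ ≈ 0.580

If T ~ Lognormal(μ,σ) then ln T ~ Normal(μ,σ), so the p-quantile of ln T is μ + z_p·σ.
ln(500) = 6.215 and ln(890) = 6.791; z_{0.5} = 0, z_{0.84} = 0.9945.
σ = (6.791 − 6.215)/(0.9945 − (0)) = 0.580.
μ = 6.215 − (0)·0.580 = 6.215.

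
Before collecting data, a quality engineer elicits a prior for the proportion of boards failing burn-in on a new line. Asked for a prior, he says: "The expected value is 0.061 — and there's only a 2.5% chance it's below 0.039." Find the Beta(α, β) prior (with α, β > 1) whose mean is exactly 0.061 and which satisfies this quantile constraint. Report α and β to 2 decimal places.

With mean 0.061 fixed, write α = 0.061s, β = 0.939s where s = α+β.
Need P(θ < 0.039) = 0.025 under Beta(0.061s, 0.939s). Normal approximation: (q−m)/√(m(1−m)/s) ≈ z_{0.025} = -1.96, so s ≈ 0.061·0.939·(-1.96)²/(0.039−0.061)² = 454.6.
At s = 454.6: P(θ<0.039) ≈ 0.014. Adjusting to match 0.025 gives s ≈ 370.79.
So α = 0.061·370.79 ≈ 22.62, β = 0.939·370.79 ≈ 348.17.

α ≈ 22.62, β ≈ 348.17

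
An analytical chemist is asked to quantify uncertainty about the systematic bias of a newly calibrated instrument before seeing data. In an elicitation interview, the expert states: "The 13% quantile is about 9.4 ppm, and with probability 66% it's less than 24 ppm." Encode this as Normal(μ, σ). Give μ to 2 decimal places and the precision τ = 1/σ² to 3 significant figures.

μ = 20.09, τ = 0.0111

For Normal(μ,σ), the p-quantile is μ + z_p·σ. Here z_{0.13} = -1.126, z_{0.66} = 0.4125.
So 9.4 = μ − 1.126σ and 24 = μ + 0.4125σ.
Subtracting: σ = (24 − 9.4)/(0.4125 − (-1.126)) = 9.49.
Then μ = 9.4 − (-1.126)·9.49 = 20.09.
Precision τ = 1/σ² = 1/9.488² = 0.0111.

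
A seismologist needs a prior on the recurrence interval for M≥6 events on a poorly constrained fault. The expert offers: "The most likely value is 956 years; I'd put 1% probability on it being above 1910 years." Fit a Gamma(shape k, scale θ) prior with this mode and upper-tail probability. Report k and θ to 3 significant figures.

Gamma(k,θ) with k>1 has mode (k−1)θ, so θ = 956/(k−1).
Need P(X < 1910) = 0.99 with θ tied to k this way. Start at k = 2, θ = 956: P(X<1910) ≈ 0.593.
Too low — raise k to concentrate. Iterating converges to k ≈ 11.3.
Then θ = 956/(11.3−1) ≈ 93.2.

k ≈ 11.3, θ ≈ 93.2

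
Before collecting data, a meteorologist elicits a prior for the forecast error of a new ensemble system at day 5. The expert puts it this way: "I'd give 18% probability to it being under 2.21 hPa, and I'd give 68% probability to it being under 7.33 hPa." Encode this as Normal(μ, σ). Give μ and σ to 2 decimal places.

The p-quantile of Normal(μ,σ) is μ + z_p·σ, with z_{0.18} = -0.9154 and z_{0.68} = 0.4677.
Eliminate σ: μ = (z₂·x₁ − z₁·x₂)/(z₂ − z₁) = (0.4677·2.21 − (-0.9154)·7.33)/1.383 = 5.60.
Then σ = (x₂ − x₁)/(z₂ − z₁) = (7.33 − 2.21)/1.383 = 3.70.

μ = 5.60, σ = 3.70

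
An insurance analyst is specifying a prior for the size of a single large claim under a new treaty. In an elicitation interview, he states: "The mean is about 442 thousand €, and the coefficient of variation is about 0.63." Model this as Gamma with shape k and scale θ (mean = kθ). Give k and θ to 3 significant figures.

For Gamma(k, scale θ): mean = kθ, variance = kθ², so CV = 1/√k.
CV = 0.63, hence k = 1/CV² = 2.52.
Then θ = mean/k = 442/2.52 = 175.

k ≈ 2.52, θ ≈ 175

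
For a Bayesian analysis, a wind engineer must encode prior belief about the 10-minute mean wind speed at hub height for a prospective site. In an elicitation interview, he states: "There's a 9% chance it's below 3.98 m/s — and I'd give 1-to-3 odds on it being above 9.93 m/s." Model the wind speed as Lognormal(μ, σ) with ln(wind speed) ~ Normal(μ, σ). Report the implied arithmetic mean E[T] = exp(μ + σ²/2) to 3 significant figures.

If T ~ Lognormal(μ,σ) then ln T ~ Normal(μ,σ), so the p-quantile of ln T is μ + z_p·σ.
ln(3.98) = 1.381 and ln(9.93) = 2.296; z_{0.09} = -1.341, z_{0.75} = 0.6745.
σ = (2.296 − 1.381)/(0.6745 − (-1.341)) = 0.454.
μ = 1.381 − (-1.341)·0.454 = 1.990.
E[T] = exp(μ + σ²/2) = exp(1.990 + 0.1029) = 8.1 m/s.

E[T] ≈ 8.1 m/s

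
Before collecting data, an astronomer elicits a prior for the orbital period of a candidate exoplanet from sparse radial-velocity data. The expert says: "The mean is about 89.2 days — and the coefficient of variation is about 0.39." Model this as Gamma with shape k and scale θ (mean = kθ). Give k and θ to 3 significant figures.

For Gamma(k, scale θ): mean = kθ, variance = kθ², so CV = 1/√k.
CV = 0.39, hence k = 1/CV² = 6.57.
Then θ = mean/k = 89.2/6.57 = 13.6.

k ≈ 6.57, θ ≈ 13.6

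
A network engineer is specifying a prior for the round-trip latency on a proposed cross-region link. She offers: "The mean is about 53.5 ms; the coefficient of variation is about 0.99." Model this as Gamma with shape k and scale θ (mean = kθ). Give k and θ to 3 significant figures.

For Gamma(k, scale θ): mean = kθ, variance = kθ², so CV = 1/√k.
CV = 0.99, hence k = 1/CV² = 1.02.
Then θ = mean/k = 53.5/1.02 = 52.4.

k ≈ 1.02, θ ≈ 52.4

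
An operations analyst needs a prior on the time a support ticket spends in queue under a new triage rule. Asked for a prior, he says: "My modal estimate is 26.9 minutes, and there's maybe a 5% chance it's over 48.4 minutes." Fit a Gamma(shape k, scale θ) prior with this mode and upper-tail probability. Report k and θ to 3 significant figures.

Gamma(k,θ) with k>1 has mode (k−1)θ, so θ = 26.9/(k−1).
Need P(X < 48.4) = 0.95 with θ tied to k this way. Start at k = 2, θ = 26.9: P(X<48.4) ≈ 0.537.
Too low — raise k to concentrate. Iterating converges to k ≈ 9.08.
Then θ = 26.9/(9.08−1) ≈ 3.33.

k ≈ 9.08, θ ≈ 3.33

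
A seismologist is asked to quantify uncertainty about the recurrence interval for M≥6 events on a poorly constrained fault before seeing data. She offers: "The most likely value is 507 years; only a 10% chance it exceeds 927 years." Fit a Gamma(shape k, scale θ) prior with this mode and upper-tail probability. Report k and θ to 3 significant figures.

k ≈ 6.24, θ ≈ 96.8

Gamma(k,θ) with k>1 has mode (k−1)θ, so θ = 507/(k−1).
Need P(X < 927) = 0.9 with θ tied to k this way. Start at k = 2, θ = 507: P(X<927) ≈ 0.546.
Too low — raise k to concentrate. Iterating converges to k ≈ 6.24.
Then θ = 507/(6.24−1) ≈ 96.8.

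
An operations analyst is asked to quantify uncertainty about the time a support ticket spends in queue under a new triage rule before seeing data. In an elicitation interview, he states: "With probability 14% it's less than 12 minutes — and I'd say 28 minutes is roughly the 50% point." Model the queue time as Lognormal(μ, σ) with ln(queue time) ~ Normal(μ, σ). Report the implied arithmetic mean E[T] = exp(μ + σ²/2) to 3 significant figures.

If T ~ Lognormal(μ,σ) then ln T ~ Normal(μ,σ), so the p-quantile of ln T is μ + z_p·σ.
ln(12) = 2.485 and ln(28) = 3.332; z_{0.14} = -1.08, z_{0.5} = 0.
σ = (3.332 − 2.485)/(0 − (-1.08)) = 0.784.
μ = 2.485 − (-1.08)·0.784 = 3.332.
E[T] = exp(μ + σ²/2) = exp(3.332 + 0.3076) = 38.1 minutes.

E[T] ≈ 38.1 minutes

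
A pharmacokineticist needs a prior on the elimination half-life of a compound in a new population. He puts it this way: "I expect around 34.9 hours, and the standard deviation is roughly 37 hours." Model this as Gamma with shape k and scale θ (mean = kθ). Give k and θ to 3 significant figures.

k ≈ 0.89, θ ≈ 39.2

For Gamma(k, scale θ): mean = kθ, variance = kθ², so CV = 1/√k.
CV = SD/mean = 37/34.9 = 1.06, hence k = 1/CV² = 0.89.
Then θ = mean/k = 34.9/0.89 = 39.2.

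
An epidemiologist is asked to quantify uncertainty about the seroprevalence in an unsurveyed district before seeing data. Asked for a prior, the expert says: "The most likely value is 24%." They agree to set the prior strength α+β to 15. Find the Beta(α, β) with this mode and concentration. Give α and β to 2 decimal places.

α = 4.12, β = 10.88

For α,β > 1 the Beta mode is (α−1)/(α+β−2). With α+β = 15, the mode is (α−1)/13.
Set (α−1)/13 = 0.24 → α = 1 + 0.24·13 = 4.12.
β = 15 − α = 10.88.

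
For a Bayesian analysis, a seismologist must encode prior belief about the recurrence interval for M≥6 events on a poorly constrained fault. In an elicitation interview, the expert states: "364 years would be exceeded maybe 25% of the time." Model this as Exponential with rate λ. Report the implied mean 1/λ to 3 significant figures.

P(T > 364.0) = e^(−λ·364.0) = 0.25, so λ = −ln(0.25)/364.0 = 0.00381.
Mean = 1/λ = 263 years.

mean ≈ 263 years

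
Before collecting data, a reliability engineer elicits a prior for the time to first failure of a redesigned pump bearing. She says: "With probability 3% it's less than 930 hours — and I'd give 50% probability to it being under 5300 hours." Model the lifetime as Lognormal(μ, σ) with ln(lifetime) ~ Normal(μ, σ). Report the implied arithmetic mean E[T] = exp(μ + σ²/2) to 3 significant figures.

If T ~ Lognormal(μ,σ) then ln T ~ Normal(μ,σ), so the p-quantile of ln T is μ + z_p·σ.
ln(930) = 6.835 and ln(5300) = 8.575; z_{0.03} = -1.881, z_{0.5} = 0.
σ = (8.575 − 6.835)/(0 − (-1.881)) = 0.925.
μ = 6.835 − (-1.881)·0.925 = 8.575.
E[T] = exp(μ + σ²/2) = exp(8.575 + 0.4281) = 8130 hours.

E[T] ≈ 8130 hours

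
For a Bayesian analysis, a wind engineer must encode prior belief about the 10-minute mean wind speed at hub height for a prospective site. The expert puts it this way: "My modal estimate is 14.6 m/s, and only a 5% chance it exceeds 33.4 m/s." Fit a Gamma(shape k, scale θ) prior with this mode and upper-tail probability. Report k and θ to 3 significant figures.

Gamma(k,θ) with k>1 has mode (k−1)θ, so θ = 14.6/(k−1).
Need P(X < 33.4) = 0.95 with θ tied to k this way. Start at k = 2, θ = 14.6: P(X<33.4) ≈ 0.666.
Too low — raise k to concentrate. Iterating converges to k ≈ 5.
Then θ = 14.6/(5−1) ≈ 3.65.

k ≈ 5, θ ≈ 3.65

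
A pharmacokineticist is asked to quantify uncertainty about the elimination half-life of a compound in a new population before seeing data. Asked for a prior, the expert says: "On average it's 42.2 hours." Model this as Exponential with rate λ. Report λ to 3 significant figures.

λ ≈ 0.0237

Exponential mean = 1/λ, so λ = 1/42.2 = 0.0237.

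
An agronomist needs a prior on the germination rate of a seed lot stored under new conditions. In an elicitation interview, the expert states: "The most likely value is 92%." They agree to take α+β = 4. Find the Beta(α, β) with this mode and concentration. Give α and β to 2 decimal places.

α = 2.84, β = 1.16

For α,β > 1 the Beta mode is (α−1)/(α+β−2). With α+β = 4, the mode is (α−1)/2.
Set (α−1)/2 = 0.92 → α = 1 + 0.92·2 = 2.84.
β = 4 − α = 1.16.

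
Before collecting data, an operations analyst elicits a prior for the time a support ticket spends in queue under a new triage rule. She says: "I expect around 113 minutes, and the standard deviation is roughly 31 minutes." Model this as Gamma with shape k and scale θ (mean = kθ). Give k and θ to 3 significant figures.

k ≈ 13.3, θ ≈ 8.5

For Gamma(k, scale θ): mean = kθ, variance = kθ², so CV = 1/√k.
CV = SD/mean = 31/113 = 0.2743, hence k = 1/CV² = 13.3.
Then θ = mean/k = 113/13.3 = 8.5.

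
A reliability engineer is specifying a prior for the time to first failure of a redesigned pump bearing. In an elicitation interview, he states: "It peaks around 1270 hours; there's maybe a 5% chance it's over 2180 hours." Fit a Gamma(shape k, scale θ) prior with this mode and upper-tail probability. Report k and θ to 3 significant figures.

k ≈ 10.6, θ ≈ 133

Gamma(k,θ) with k>1 has mode (k−1)θ, so θ = 1270/(k−1).
Need P(X < 2180) = 0.95 with θ tied to k this way. Start at k = 2, θ = 1270: P(X<2180) ≈ 0.512.
Too low — raise k to concentrate. Iterating converges to k ≈ 10.6.
Then θ = 1270/(10.6−1) ≈ 133.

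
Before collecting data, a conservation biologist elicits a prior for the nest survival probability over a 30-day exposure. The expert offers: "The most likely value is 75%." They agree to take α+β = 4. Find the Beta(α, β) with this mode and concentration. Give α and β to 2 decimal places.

α = 2.50, β = 1.50

For α,β > 1 the Beta mode is (α−1)/(α+β−2). With α+β = 4, the mode is (α−1)/2.
Set (α−1)/2 = 0.75 → α = 1 + 0.75·2 = 2.50.
β = 4 − α = 1.50.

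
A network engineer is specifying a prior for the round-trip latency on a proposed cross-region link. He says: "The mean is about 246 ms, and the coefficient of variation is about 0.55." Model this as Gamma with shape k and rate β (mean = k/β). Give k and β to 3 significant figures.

For Gamma(k, rate β): mean = k/β, variance = k/β², so CV = 1/√k.
CV = 0.55, hence k = 1/CV² = 3.31.
Then β = k/mean = 3.31/246 = 0.0134.

k ≈ 3.31, β ≈ 0.0134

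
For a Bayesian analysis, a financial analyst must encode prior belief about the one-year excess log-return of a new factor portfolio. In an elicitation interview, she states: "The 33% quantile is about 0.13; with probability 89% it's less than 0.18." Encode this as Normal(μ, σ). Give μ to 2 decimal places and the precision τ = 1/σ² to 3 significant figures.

μ = 0.14, τ = 1110

For Normal(μ,σ), the p-quantile is μ + z_p·σ. Here z_{0.33} = -0.4399, z_{0.89} = 1.227.
So 0.13 = μ − 0.4399σ and 0.18 = μ + 1.227σ.
Subtracting: σ = (0.18 − 0.13)/(1.227 − (-0.4399)) = 0.03.
Then μ = 0.13 − (-0.4399)·0.03 = 0.14.
Precision τ = 1/σ² = 1/0.03² = 1110.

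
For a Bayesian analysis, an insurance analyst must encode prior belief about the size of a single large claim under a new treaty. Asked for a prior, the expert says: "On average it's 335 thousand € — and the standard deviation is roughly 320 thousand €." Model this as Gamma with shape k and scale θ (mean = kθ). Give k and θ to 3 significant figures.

k ≈ 1.1, θ ≈ 306

For Gamma(k, scale θ): mean = kθ, variance = kθ², so CV = 1/√k.
CV = SD/mean = 320/335 = 0.9552, hence k = 1/CV² = 1.1.
Then θ = mean/k = 335/1.1 = 306.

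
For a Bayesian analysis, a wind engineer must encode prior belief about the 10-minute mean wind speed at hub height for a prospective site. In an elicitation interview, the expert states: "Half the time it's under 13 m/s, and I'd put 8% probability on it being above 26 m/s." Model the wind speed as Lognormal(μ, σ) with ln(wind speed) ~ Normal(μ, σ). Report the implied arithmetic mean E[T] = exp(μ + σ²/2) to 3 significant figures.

If T ~ Lognormal(μ,σ) then ln T ~ Normal(μ,σ), so the p-quantile of ln T is μ + z_p·σ.
ln(13) = 2.565 and ln(26) = 3.258; z_{0.5} = 0, z_{0.92} = 1.405.
σ = (3.258 − 2.565)/(1.405 − (0)) = 0.493.
μ = 2.565 − (0)·0.493 = 2.565.
E[T] = exp(μ + σ²/2) = exp(2.565 + 0.1217) = 14.7 m/s.

E[T] ≈ 14.7 m/s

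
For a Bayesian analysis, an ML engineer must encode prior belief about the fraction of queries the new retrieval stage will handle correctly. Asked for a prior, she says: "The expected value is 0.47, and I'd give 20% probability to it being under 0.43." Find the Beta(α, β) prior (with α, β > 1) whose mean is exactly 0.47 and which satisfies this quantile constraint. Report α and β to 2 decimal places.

α ≈ 52.03, β ≈ 58.67

With mean 0.47 fixed, write α = 0.47s, β = 0.53s where s = α+β.
Need P(θ < 0.43) = 0.2 under Beta(0.47s, 0.53s). Normal approximation: (q−m)/√(m(1−m)/s) ≈ z_{0.2} = -0.842, so s ≈ 0.47·0.53·(-0.842)²/(0.43−0.47)² = 110.3.
At s = 110.3: P(θ<0.43) ≈ 0.200. Adjusting to match 0.2 gives s ≈ 110.70.
So α = 0.47·110.70 ≈ 52.03, β = 0.53·110.70 ≈ 58.67.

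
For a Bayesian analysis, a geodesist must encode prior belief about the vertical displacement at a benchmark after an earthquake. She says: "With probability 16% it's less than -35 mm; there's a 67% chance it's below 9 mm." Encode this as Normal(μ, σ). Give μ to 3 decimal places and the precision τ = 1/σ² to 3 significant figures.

μ = -4.495, τ = 0.00106

The p-quantile of Normal(μ,σ) is μ + z_p·σ, with z_{0.16} = -0.9945 and z_{0.67} = 0.4399.
Eliminate σ: μ = (z₂·x₁ − z₁·x₂)/(z₂ − z₁) = (0.4399·-35 − (-0.9945)·9)/1.434 = -4.495.
Then σ = (x₂ − x₁)/(z₂ − z₁) = (9 − -35)/1.434 = 30.675.
Precision τ = 1/σ² = 1/30.68² = 0.00106.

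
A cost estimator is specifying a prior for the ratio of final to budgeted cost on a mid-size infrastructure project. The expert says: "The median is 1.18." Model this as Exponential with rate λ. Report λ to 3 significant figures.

Exponential median = ln 2 / λ, so λ = ln 2 / 1.18 = 0.587.

λ ≈ 0.587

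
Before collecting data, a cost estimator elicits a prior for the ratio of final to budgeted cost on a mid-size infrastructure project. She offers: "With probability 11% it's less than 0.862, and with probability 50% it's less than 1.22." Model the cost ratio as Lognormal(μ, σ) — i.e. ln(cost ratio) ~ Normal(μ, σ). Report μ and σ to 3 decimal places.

μ ≈ 0.199, σ ≈ 0.283

If T ~ Lognormal(μ,σ) then ln T ~ Normal(μ,σ), so the p-quantile of ln T is μ + z_p·σ.
ln(0.862) = -0.1485 and ln(1.22) = 0.1989; z_{0.11} = -1.227, z_{0.5} = 0.
σ = (0.1989 − -0.1485)/(0 − (-1.227)) = 0.283.
μ = -0.1485 − (-1.227)·0.283 = 0.199.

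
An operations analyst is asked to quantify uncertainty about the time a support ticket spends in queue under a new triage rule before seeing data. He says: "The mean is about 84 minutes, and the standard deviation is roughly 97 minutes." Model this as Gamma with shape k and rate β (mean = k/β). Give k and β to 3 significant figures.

For Gamma(k, rate β): mean = k/β, variance = k/β², so CV = 1/√k.
CV = SD/mean = 97/84 = 1.155, hence k = 1/CV² = 0.75.
Then β = k/mean = 0.75/84 = 0.00893.

k ≈ 0.75, β ≈ 0.00893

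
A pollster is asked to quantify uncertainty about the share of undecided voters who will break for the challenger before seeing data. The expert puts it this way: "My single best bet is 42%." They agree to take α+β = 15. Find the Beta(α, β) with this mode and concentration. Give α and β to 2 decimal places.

For α,β > 1 the Beta mode is (α−1)/(α+β−2). With α+β = 15, the mode is (α−1)/13.
Set (α−1)/13 = 0.42 → α = 1 + 0.42·13 = 6.46.
β = 15 − α = 8.54.

α = 6.46, β = 8.54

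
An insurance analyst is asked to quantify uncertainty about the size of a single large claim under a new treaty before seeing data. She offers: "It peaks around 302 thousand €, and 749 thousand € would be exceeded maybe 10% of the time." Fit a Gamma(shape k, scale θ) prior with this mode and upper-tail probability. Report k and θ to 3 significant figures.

Gamma(k,θ) with k>1 has mode (k−1)θ, so θ = 302/(k−1).
Need P(X < 749) = 0.9 with θ tied to k this way. Start at k = 2, θ = 302: P(X<749) ≈ 0.709.
Too low — raise k to concentrate. Iterating converges to k ≈ 3.33.
Then θ = 302/(3.33−1) ≈ 130.

k ≈ 3.33, θ ≈ 130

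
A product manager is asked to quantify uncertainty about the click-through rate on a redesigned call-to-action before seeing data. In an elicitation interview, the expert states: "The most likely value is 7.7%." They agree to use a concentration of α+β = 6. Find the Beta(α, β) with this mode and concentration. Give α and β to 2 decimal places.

α = 1.31, β = 4.69

For α,β > 1 the Beta mode is (α−1)/(α+β−2). With α+β = 6, the mode is (α−1)/4.
Set (α−1)/4 = 0.077 → α = 1 + 0.077·4 = 1.31.
β = 6 − α = 4.69.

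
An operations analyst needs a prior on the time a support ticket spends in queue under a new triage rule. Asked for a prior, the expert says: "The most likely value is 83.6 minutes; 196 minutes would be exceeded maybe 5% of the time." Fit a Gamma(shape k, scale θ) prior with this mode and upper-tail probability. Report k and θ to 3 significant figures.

Gamma(k,θ) with k>1 has mode (k−1)θ, so θ = 83.6/(k−1).
Need P(X < 196) = 0.95 with θ tied to k this way. Start at k = 2, θ = 83.6: P(X<196) ≈ 0.679.
Too low — raise k to concentrate. Iterating converges to k ≈ 4.77.
Then θ = 83.6/(4.77−1) ≈ 22.2.

k ≈ 4.77, θ ≈ 22.2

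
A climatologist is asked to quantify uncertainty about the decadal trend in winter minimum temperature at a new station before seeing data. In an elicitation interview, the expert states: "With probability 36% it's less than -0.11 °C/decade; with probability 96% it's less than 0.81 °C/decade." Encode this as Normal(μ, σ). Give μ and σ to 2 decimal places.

μ = 0.05, σ = 0.44

The p-quantile of Normal(μ,σ) is μ + z_p·σ, with z_{0.36} = -0.3585 and z_{0.96} = 1.751.
Eliminate σ: μ = (z₂·x₁ − z₁·x₂)/(z₂ − z₁) = (1.751·-0.11 − (-0.3585)·0.81)/2.109 = 0.05.
Then σ = (x₂ − x₁)/(z₂ − z₁) = (0.81 − -0.11)/2.109 = 0.44.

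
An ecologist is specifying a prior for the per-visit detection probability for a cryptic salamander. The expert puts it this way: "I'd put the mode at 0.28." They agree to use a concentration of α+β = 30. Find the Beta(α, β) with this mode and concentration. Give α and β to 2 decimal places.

α = 8.84, β = 21.16

For α,β > 1 the Beta mode is (α−1)/(α+β−2). With α+β = 30, the mode is (α−1)/28.
Set (α−1)/28 = 0.28 → α = 1 + 0.28·28 = 8.84.
β = 30 − α = 21.16.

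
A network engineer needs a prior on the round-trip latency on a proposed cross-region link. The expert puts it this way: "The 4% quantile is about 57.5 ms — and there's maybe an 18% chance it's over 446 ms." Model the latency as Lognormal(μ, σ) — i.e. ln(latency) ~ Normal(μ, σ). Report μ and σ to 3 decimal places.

If T ~ Lognormal(μ,σ) then ln T ~ Normal(μ,σ), so the p-quantile of ln T is μ + z_p·σ.
ln(57.5) = 4.052 and ln(446) = 6.1; z_{0.04} = -1.751, z_{0.82} = 0.9154.
σ = (6.1 − 4.052)/(0.9154 − (-1.751)) = 0.768.
μ = 4.052 − (-1.751)·0.768 = 5.397.

μ ≈ 5.397, σ ≈ 0.768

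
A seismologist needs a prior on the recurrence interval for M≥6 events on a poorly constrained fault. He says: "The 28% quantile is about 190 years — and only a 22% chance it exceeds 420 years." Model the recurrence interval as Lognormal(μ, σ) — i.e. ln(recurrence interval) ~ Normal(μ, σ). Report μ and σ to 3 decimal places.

If T ~ Lognormal(μ,σ) then ln T ~ Normal(μ,σ), so the p-quantile of ln T is μ + z_p·σ.
ln(190) = 5.247 and ln(420) = 6.04; z_{0.28} = -0.5828, z_{0.78} = 0.7722.
σ = (6.04 − 5.247)/(0.7722 − (-0.5828)) = 0.585.
μ = 5.247 − (-0.5828)·0.585 = 5.588.

μ ≈ 5.588, σ ≈ 0.585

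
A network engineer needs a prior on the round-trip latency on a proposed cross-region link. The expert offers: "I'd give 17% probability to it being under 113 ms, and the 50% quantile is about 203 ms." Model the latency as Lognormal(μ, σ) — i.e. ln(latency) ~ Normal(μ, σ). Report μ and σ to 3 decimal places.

If T ~ Lognormal(μ,σ) then ln T ~ Normal(μ,σ), so the p-quantile of ln T is μ + z_p·σ.
ln(113) = 4.727 and ln(203) = 5.313; z_{0.17} = -0.9542, z_{0.5} = 0.
σ = (5.313 − 4.727)/(0 − (-0.9542)) = 0.614.
μ = 4.727 − (-0.9542)·0.614 = 5.313.

μ ≈ 5.313, σ ≈ 0.614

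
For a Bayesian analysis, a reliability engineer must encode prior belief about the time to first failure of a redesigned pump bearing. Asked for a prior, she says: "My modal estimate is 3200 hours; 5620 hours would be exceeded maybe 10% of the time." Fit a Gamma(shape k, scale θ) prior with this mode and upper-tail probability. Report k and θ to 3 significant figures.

k ≈ 6.99, θ ≈ 534

Gamma(k,θ) with k>1 has mode (k−1)θ, so θ = 3200/(k−1).
Need P(X < 5620) = 0.9 with θ tied to k this way. Start at k = 2, θ = 3200: P(X<5620) ≈ 0.524.
Too low — raise k to concentrate. Iterating converges to k ≈ 6.99.
Then θ = 3200/(6.99−1) ≈ 534.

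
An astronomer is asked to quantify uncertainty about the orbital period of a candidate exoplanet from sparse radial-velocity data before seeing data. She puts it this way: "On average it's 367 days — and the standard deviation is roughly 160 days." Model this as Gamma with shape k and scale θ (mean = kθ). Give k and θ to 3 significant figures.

k ≈ 5.26, θ ≈ 69.8

For Gamma(k, scale θ): mean = kθ, variance = kθ², so CV = 1/√k.
CV = SD/mean = 160/367 = 0.436, hence k = 1/CV² = 5.26.
Then θ = mean/k = 367/5.26 = 69.8.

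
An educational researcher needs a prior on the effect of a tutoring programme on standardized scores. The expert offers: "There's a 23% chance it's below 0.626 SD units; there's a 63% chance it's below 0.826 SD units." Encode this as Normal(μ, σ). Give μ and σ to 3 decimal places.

μ = 0.764, σ = 0.187

For Normal(μ,σ), the p-quantile is μ + z_p·σ. Here z_{0.23} = -0.7388, z_{0.63} = 0.3319.
So 0.626 = μ − 0.7388σ and 0.826 = μ + 0.3319σ.
Subtracting: σ = (0.826 − 0.626)/(0.3319 − (-0.7388)) = 0.187.
Then μ = 0.626 − (-0.7388)·0.187 = 0.764.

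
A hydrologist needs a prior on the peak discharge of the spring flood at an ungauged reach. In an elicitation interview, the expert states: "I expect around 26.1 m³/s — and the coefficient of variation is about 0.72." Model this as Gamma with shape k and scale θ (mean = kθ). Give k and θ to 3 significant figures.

k ≈ 1.93, θ ≈ 13.5

For Gamma(k, scale θ): mean = kθ, variance = kθ², so CV = 1/√k.
CV = 0.72, hence k = 1/CV² = 1.93.
Then θ = mean/k = 26.1/1.93 = 13.5.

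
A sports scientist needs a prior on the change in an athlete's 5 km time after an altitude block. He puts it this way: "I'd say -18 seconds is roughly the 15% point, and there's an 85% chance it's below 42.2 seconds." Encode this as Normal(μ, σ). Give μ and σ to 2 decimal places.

For Normal(μ,σ), the p-quantile is μ + z_p·σ. Here z_{0.15} = -1.036, z_{0.85} = 1.036.
So -18 = μ − 1.036σ and 42.2 = μ + 1.036σ.
Subtracting: σ = (42.2 − -18)/(1.036 − (-1.036)) = 29.04.
Then μ = -18 − (-1.036)·29.04 = 12.10.

μ = 12.10, σ = 29.04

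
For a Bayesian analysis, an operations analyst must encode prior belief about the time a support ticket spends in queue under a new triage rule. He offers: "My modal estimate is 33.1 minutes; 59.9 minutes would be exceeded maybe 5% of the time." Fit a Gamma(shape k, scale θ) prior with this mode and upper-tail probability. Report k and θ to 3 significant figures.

Gamma(k,θ) with k>1 has mode (k−1)θ, so θ = 33.1/(k−1).
Need P(X < 59.9) = 0.95 with θ tied to k this way. Start at k = 2, θ = 33.1: P(X<59.9) ≈ 0.540.
Too low — raise k to concentrate. Iterating converges to k ≈ 8.92.
Then θ = 33.1/(8.92−1) ≈ 4.18.

k ≈ 8.92, θ ≈ 4.18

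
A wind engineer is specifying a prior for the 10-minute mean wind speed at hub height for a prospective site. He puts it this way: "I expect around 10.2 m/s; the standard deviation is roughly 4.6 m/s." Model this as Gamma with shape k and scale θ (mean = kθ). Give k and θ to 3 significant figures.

k ≈ 4.92, θ ≈ 2.07

For Gamma(k, scale θ): mean = kθ, variance = kθ², so CV = 1/√k.
CV = SD/mean = 4.6/10.2 = 0.451, hence k = 1/CV² = 4.92.
Then θ = mean/k = 10.2/4.92 = 2.07.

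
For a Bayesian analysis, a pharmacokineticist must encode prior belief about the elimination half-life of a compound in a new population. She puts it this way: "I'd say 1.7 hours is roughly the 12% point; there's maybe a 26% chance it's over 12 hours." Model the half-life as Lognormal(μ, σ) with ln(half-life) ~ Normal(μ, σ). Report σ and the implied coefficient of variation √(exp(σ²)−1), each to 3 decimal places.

σ ≈ 1.075, CV ≈ 1.475

If T ~ Lognormal(μ,σ) then ln T ~ Normal(μ,σ), so the p-quantile of ln T is μ + z_p·σ.
ln(1.7) = 0.5306 and ln(12) = 2.485; z_{0.12} = -1.175, z_{0.74} = 0.6433.
σ = (2.485 − 0.5306)/(0.6433 − (-1.175)) = 1.075.
μ = 0.5306 − (-1.175)·1.075 = 1.793.
CV = √(exp(σ²)−1) = √(exp(1.1551)−1) = 1.475.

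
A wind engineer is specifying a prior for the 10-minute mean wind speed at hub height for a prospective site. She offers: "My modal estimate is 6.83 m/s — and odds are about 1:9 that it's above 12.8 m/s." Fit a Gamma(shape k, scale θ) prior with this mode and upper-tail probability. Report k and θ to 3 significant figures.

Gamma(k,θ) with k>1 has mode (k−1)θ, so θ = 6.83/(k−1).
Need P(X < 12.8) = 0.9 with θ tied to k this way. Start at k = 2, θ = 6.83: P(X<12.8) ≈ 0.559.
Too low — raise k to concentrate. Iterating converges to k ≈ 5.84.
Then θ = 6.83/(5.84−1) ≈ 1.41.

k ≈ 5.84, θ ≈ 1.41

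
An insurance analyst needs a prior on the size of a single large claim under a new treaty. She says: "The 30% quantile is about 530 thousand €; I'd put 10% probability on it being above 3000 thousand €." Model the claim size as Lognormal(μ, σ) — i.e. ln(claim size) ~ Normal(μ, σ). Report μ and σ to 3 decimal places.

If T ~ Lognormal(μ,σ) then ln T ~ Normal(μ,σ), so the p-quantile of ln T is μ + z_p·σ.
ln(530) = 6.273 and ln(3000) = 8.006; z_{0.3} = -0.5244, z_{0.9} = 1.282.
σ = (8.006 − 6.273)/(1.282 − (-0.5244)) = 0.960.
μ = 6.273 − (-0.5244)·0.960 = 6.776.

μ ≈ 6.776, σ ≈ 0.960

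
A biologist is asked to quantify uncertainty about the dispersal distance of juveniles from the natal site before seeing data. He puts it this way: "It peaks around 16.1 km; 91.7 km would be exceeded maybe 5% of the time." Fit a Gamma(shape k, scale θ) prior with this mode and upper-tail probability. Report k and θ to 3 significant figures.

k ≈ 1.77, θ ≈ 21

Gamma(k,θ) with k>1 has mode (k−1)θ, so θ = 16.1/(k−1).
Need P(X < 91.7) = 0.95 with θ tied to k this way. Start at k = 2, θ = 16.1: P(X<91.7) ≈ 0.977.
Too high — lower k to spread out. Iterating converges to k ≈ 1.77.
Then θ = 16.1/(1.77−1) ≈ 21.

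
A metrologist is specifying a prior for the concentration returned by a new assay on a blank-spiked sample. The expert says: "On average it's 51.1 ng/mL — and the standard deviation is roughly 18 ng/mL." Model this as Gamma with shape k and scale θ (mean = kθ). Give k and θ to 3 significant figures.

k ≈ 8.06, θ ≈ 6.34

For Gamma(k, scale θ): mean = kθ, variance = kθ², so CV = 1/√k.
CV = SD/mean = 18/51.1 = 0.3523, hence k = 1/CV² = 8.06.
Then θ = mean/k = 51.1/8.06 = 6.34.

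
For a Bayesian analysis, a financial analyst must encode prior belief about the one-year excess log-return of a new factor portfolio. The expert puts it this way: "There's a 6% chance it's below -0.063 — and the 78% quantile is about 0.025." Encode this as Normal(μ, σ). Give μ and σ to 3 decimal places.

μ = -0.004, σ = 0.038

The p-quantile of Normal(μ,σ) is μ + z_p·σ, with z_{0.06} = -1.555 and z_{0.78} = 0.7722.
Eliminate σ: μ = (z₂·x₁ − z₁·x₂)/(z₂ − z₁) = (0.7722·-0.063 − (-1.555)·0.025)/2.327 = -0.004.
Then σ = (x₂ − x₁)/(z₂ − z₁) = (0.025 − -0.063)/2.327 = 0.038.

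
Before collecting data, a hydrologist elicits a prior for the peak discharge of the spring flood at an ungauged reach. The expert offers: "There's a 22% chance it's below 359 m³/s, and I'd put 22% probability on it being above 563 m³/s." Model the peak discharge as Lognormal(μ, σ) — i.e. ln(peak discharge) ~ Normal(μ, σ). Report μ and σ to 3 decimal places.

If T ~ Lognormal(μ,σ) then ln T ~ Normal(μ,σ), so the p-quantile of ln T is μ + z_p·σ.
ln(359) = 5.883 and ln(563) = 6.333; z_{0.22} = -0.7722, z_{0.78} = 0.7722.
σ = (6.333 − 5.883)/(0.7722 − (-0.7722)) = 0.291.
μ = 5.883 − (-0.7722)·0.291 = 6.108.

μ ≈ 6.108, σ ≈ 0.291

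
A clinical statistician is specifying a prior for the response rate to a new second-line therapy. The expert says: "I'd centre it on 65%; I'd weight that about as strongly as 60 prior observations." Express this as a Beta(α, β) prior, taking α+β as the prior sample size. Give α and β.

Under the effective-sample-size interpretation, Beta(α, β) has prior mean α/(α+β) and prior sample size α+β.
So α+β = 60 and α/(α+β) = 0.65, giving α = 0.65·60 = 39 and β = 60 − 39 = 21.

α = 39, β = 21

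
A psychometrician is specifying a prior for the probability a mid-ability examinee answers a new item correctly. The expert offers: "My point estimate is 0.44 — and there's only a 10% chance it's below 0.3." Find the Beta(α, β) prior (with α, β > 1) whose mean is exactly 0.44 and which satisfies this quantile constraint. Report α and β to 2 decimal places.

α ≈ 8.75, β ≈ 11.13

With mean 0.44 fixed, write α = 0.44s, β = 0.56s where s = α+β.
Need P(θ < 0.3) = 0.1 under Beta(0.44s, 0.56s). Normal approximation: (q−m)/√(m(1−m)/s) ≈ z_{0.1} = -1.28, so s ≈ 0.44·0.56·(-1.28)²/(0.3−0.44)² = 20.6.
At s = 20.6: P(θ<0.3) ≈ 0.096. Adjusting to match 0.1 gives s ≈ 19.88.
So α = 0.44·19.88 ≈ 8.75, β = 0.56·19.88 ≈ 11.13.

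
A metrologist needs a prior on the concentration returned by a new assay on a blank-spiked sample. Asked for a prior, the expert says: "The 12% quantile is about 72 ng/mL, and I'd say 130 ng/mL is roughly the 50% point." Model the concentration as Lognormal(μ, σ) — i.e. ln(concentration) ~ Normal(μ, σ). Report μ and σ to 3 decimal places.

If T ~ Lognormal(μ,σ) then ln T ~ Normal(μ,σ), so the p-quantile of ln T is μ + z_p·σ.
ln(72) = 4.277 and ln(130) = 4.868; z_{0.12} = -1.175, z_{0.5} = 0.
σ = (4.868 − 4.277)/(0 − (-1.175)) = 0.503.
μ = 4.277 − (-1.175)·0.503 = 4.868.

μ ≈ 4.868, σ ≈ 0.503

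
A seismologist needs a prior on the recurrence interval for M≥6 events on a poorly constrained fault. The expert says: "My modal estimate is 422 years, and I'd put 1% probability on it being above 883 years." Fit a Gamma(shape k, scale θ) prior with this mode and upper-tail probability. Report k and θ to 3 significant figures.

k ≈ 9.93, θ ≈ 47.2

Gamma(k,θ) with k>1 has mode (k−1)θ, so θ = 422/(k−1).
Need P(X < 883) = 0.99 with θ tied to k this way. Start at k = 2, θ = 422: P(X<883) ≈ 0.618.
Too low — raise k to concentrate. Iterating converges to k ≈ 9.93.
Then θ = 422/(9.93−1) ≈ 47.2.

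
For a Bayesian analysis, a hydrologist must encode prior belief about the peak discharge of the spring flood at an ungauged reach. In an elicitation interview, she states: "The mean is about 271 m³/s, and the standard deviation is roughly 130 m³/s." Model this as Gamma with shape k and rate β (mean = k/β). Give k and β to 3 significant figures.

k ≈ 4.35, β ≈ 0.016

For Gamma(k, rate β): mean = k/β, variance = k/β², so CV = 1/√k.
CV = SD/mean = 130/271 = 0.4797, hence k = 1/CV² = 4.35.
Then β = k/mean = 4.35/271 = 0.016.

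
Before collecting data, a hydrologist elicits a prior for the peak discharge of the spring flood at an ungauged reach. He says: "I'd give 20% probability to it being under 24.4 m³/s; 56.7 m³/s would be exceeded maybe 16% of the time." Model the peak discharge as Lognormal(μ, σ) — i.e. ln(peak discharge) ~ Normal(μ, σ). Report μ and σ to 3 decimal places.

If T ~ Lognormal(μ,σ) then ln T ~ Normal(μ,σ), so the p-quantile of ln T is μ + z_p·σ.
ln(24.4) = 3.195 and ln(56.7) = 4.038; z_{0.2} = -0.8416, z_{0.84} = 0.9945.
σ = (4.038 − 3.195)/(0.9945 − (-0.8416)) = 0.459.
μ = 3.195 − (-0.8416)·0.459 = 3.581.

μ ≈ 3.581, σ ≈ 0.459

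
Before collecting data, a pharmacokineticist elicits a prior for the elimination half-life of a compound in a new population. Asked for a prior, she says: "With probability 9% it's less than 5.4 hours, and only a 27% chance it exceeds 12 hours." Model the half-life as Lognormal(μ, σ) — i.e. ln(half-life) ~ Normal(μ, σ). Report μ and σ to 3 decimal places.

If T ~ Lognormal(μ,σ) then ln T ~ Normal(μ,σ), so the p-quantile of ln T is μ + z_p·σ.
ln(5.4) = 1.686 and ln(12) = 2.485; z_{0.09} = -1.341, z_{0.73} = 0.6128.
σ = (2.485 − 1.686)/(0.6128 − (-1.341)) = 0.409.
μ = 1.686 − (-1.341)·0.409 = 2.234.

μ ≈ 2.234, σ ≈ 0.409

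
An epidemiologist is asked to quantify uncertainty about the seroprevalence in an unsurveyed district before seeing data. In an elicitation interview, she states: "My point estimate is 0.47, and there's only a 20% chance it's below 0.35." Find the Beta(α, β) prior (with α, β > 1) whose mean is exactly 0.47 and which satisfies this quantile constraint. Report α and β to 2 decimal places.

α ≈ 5.86, β ≈ 6.61

With mean 0.47 fixed, write α = 0.47s, β = 0.53s where s = α+β.
Need P(θ < 0.35) = 0.2 under Beta(0.47s, 0.53s). Normal approximation: (q−m)/√(m(1−m)/s) ≈ z_{0.2} = -0.842, so s ≈ 0.47·0.53·(-0.842)²/(0.35−0.47)² = 12.3.
At s = 12.3: P(θ<0.35) ≈ 0.202. Adjusting to match 0.2 gives s ≈ 12.46.
So α = 0.47·12.46 ≈ 5.86, β = 0.53·12.46 ≈ 6.61.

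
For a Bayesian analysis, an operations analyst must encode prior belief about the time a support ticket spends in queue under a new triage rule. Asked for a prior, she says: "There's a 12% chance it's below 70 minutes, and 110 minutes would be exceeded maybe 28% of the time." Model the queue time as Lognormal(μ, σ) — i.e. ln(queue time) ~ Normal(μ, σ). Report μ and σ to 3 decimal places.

μ ≈ 4.551, σ ≈ 0.257

If T ~ Lognormal(μ,σ) then ln T ~ Normal(μ,σ), so the p-quantile of ln T is μ + z_p·σ.
ln(70) = 4.248 and ln(110) = 4.7; z_{0.12} = -1.175, z_{0.72} = 0.5828.
σ = (4.7 − 4.248)/(0.5828 − (-1.175)) = 0.257.
μ = 4.248 − (-1.175)·0.257 = 4.551.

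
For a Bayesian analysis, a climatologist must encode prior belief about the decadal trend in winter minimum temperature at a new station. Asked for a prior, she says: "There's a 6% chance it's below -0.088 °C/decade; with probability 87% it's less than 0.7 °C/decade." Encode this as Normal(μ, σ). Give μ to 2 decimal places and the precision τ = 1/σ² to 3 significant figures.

μ = 0.37, τ = 11.6

The p-quantile of Normal(μ,σ) is μ + z_p·σ, with z_{0.06} = -1.555 and z_{0.87} = 1.126.
Eliminate σ: μ = (z₂·x₁ − z₁·x₂)/(z₂ − z₁) = (1.126·-0.088 − (-1.555)·0.7)/2.681 = 0.37.
Then σ = (x₂ − x₁)/(z₂ − z₁) = (0.7 − -0.088)/2.681 = 0.29.
Precision τ = 1/σ² = 1/0.2939² = 11.6.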